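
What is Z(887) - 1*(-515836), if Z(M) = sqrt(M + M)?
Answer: 515836 + sqrt(1774) ≈ 5.1588e+5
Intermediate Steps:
Z(M) = sqrt(2)*sqrt(M) (Z(M) = sqrt(2*M) = sqrt(2)*sqrt(M))
Z(887) - 1*(-515836) = sqrt(2)*sqrt(887) - 1*(-515836) = sqrt(1774) + 515836 = 515836 + sqrt(1774)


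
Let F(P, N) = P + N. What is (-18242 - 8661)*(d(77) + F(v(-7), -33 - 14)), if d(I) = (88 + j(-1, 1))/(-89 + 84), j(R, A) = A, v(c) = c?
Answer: 9658177/5 ≈ 1.9316e+6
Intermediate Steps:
F(P, N) = N + P
d(I) = -89/5 (d(I) = (88 + 1)/(-89 + 84) = 89/(-5) = 89*(-1/5) = -89/5)
(-18242 - 8661)*(d(77) + F(v(-7), -33 - 14)) = (-18242 - 8661)*(-89/5 + ((-33 - 14) - 7)) = -26903*(-89/5 + (-47 - 7)) = -26903*(-89/5 - 54) = -26903*(-359/5) = 9658177/5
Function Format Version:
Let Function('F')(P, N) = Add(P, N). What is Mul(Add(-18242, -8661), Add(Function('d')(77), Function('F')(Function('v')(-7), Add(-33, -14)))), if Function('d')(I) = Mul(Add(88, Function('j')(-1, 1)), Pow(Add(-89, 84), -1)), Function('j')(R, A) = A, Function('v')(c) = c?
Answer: Rational(9658177, 5) ≈ 1.9316e+6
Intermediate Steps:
Function('F')(P, N) = Add(N, P)
Function('d')(I) = Rational(-89, 5) (Function('d')(I) = Mul(Add(88, 1), Pow(Add(-89, 84), -1)) = Mul(89, Pow(-5, -1)) = Mul(89, Rational(-1, 5)) = Rational(-89, 5))
Mul(Add(-18242, -8661), Add(Function('d')(77), Function('F')(Function('v')(-7), Add(-33, -14)))) = Mul(Add(-18242, -8661), Add(Rational(-89, 5), Add(Add(-33, -14), -7))) = Mul(-26903, Add(Rational(-89, 5), Add(-47, -7))) = Mul(-26903, Add(Rational(-89, 5), -54)) = Mul(-26903, Rational(-359, 5)) = Rational(9658177, 5)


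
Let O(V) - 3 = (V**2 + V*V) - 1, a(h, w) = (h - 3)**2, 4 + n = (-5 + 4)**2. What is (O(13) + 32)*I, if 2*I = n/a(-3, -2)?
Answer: -31/2 ≈ -15.500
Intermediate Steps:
n = -3 (n = -4 + (-5 + 4)**2 = -4 + (-1)**2 = -4 + 1 = -3)
a(h, w) = (-3 + h)**2
O(V) = 2 + 2*V**2 (O(V) = 3 + ((V**2 + V*V) - 1) = 3 + ((V**2 + V**2) - 1) = 3 + (2*V**2 - 1) = 3 + (-1 + 2*V**2) = 2 + 2*V**2)
I = -1/24 (I = (-3/(-3 - 3)**2)/2 = (-3/((-6)**2))/2 = (-3/36)/2 = (-3*1/36)/2 = (1/2)*(-1/12) = -1/24 ≈ -0.041667)
(O(13) + 32)*I = ((2 + 2*13**2) + 32)*(-1/24) = ((2 + 2*169) + 32)*(-1/24) = ((2 + 338) + 32)*(-1/24) = (340 + 32)*(-1/24) = 372*(-1/24) = -31/2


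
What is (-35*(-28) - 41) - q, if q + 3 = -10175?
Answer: 11117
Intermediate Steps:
q = -10178 (q = -3 - 10175 = -10178)
(-35*(-28) - 41) - q = (-35*(-28) - 41) - 1*(-10178) = (980 - 41) + 10178 = 939 + 10178 = 11117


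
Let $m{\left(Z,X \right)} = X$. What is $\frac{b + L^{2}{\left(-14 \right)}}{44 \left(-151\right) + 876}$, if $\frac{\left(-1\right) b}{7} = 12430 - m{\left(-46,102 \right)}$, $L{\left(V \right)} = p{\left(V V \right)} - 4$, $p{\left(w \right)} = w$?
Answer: $\frac{6179}{721} \approx 8.57$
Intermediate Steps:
$L{\left(V \right)} = -4 + V^{2}$ ($L{\left(V \right)} = V V - 4 = V^{2} - 4 = -4 + V^{2}$)
$b = -86296$ ($b = - 7 \left(12430 - 102\right) = \left(-7\right) 12328 = -86296$)
$\frac{b + L^{2}{\left(-14 \right)}}{44 \left(-151\right) + 876} = \frac{-86296 + \left(-4 + \left(-14\right)^{2}\right)^{2}}{44 \left(-151\right) + 876} = \frac{-86296 + \left(-4 + 196\right)^{2}}{-6644 + 876} = \frac{-86296 + 192^{2}}{-5768} = \left(-86296 + 36864\right) \left(- \frac{1}{5768}\right) = \left(-49432\right) \left(- \frac{1}{5768}\right) = \frac{6179}{721}$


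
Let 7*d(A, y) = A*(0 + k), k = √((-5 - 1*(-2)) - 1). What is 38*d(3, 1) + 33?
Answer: 33 + 228*I/7 ≈ 33.0 + 32.571*I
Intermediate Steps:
k = 2*I (k = √((-5 + 2) - 1) = √(-3 - 1) = √(-4) = 2*I ≈ 2.0*I)
d(A, y) = 2*I*A/7 (d(A, y) = (A*(0 + 2*I))/7 = (A*(2*I))/7 = (2*I*A)/7 = 2*I*A/7)
38*d(3, 1) + 33 = 38*((2/7)*I*3) + 33 = 38*(6*I/7) + 33 = 228*I/7 + 33 = 33 + 228*I/7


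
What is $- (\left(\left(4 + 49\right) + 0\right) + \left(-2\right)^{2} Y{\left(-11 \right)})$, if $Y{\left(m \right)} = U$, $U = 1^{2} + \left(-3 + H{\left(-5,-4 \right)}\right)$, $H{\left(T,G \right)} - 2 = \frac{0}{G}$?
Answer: $-53$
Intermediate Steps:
$H{\left(T,G \right)} = 2$ ($H{\left(T,G \right)} = 2 + \frac{0}{G} = 2 + 0 = 2$)
$U = 0$ ($U = 1^{2} + \left(-3 + 2\right) = 1 - 1 = 0$)
$Y{\left(m \right)} = 0$
$- (\left(\left(4 + 49\right) + 0\right) + \left(-2\right)^{2} Y{\left(-11 \right)}) = - (\left(\left(4 + 49\right) + 0\right) + \left(-2\right)^{2} \cdot 0) = - (\left(53 + 0\right) + 4 \cdot 0) = - (53 + 0) = \left(-1\right) 53 = -53$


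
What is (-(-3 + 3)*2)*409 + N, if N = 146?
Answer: 146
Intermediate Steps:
(-(-3 + 3)*2)*409 + N = (-(-3 + 3)*2)*409 + 146 = (-1*0*2)*409 + 146 = (0*2)*409 + 146 = 0*409 + 146 = 0 + 146 = 146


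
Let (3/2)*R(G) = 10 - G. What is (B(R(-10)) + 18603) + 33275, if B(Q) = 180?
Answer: 52058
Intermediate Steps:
R(G) = 20/3 - 2*G/3 (R(G) = 2*(10 - G)/3 = 20/3 - 2*G/3)
(B(R(-10)) + 18603) + 33275 = (180 + 18603) + 33275 = 18783 + 33275 = 52058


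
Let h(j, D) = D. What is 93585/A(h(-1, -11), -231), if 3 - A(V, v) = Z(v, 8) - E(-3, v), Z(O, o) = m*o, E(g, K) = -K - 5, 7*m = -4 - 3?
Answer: 31195/79 ≈ 394.87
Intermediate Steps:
m = -1 (m = (-4 - 3)/7 = (⅐)*(-7) = -1)
E(g, K) = -5 - K
Z(O, o) = -o
A(V, v) = 6 - v (A(V, v) = 3 - (-1*8 - (-5 - v)) = 3 - (-8 + (5 + v)) = 3 - (-3 + v) = 3 + (3 - v) = 6 - v)
93585/A(h(-1, -11), -231) = 93585/(6 - 1*(-231)) = 93585/(6 + 231) = 93585/237 = 93585*(1/237) = 31195/79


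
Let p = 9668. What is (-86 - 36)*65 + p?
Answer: 1738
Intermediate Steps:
(-86 - 36)*65 + p = (-86 - 36)*65 + 9668 = -122*65 + 9668 = -7930 + 9668 = 1738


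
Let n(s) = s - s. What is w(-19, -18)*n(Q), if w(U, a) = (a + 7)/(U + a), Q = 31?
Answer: 0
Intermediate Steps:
n(s) = 0
w(U, a) = (7 + a)/(U + a)
w(-19, -18)*n(Q) = ((7 - 18)/(-19 - 18))*0 = (-11/(-37))*0 = -1/37*(-11)*0 = (11/37)*0 = 0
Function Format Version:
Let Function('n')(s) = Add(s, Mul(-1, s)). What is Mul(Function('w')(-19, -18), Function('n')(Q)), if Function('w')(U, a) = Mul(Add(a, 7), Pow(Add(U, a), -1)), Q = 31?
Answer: 0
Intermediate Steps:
Function('n')(s) = 0
Function('w')(U, a) = Mul(Pow(Add(U, a), -1), Add(7, a)) (Function('w')(U, a) = Mul(Add(7, a), Pow(Add(U, a), -1)) = Mul(Pow(Add(U, a), -1), Add(7, a)))
Mul(Function('w')(-19, -18), Function('n')(Q)) = Mul(Mul(Pow(Add(-19, -18), -1), Add(7, -18)), 0) = Mul(Mul(Pow(-37, -1), -11), 0) = Mul(Mul(Rational(-1, 37), -11), 0) = Mul(Rational(11, 37), 0) = 0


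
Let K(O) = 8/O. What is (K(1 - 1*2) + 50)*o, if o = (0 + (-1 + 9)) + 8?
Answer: 672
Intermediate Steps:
o = 16 (o = (0 + 8) + 8 = 8 + 8 = 16)
(K(1 - 1*2) + 50)*o = (8/(1 - 1*2) + 50)*16 = (8/(1 - 2) + 50)*16 = (8/(-1) + 50)*16 = (8*(-1) + 50)*16 = (-8 + 50)*16 = 42*16 = 672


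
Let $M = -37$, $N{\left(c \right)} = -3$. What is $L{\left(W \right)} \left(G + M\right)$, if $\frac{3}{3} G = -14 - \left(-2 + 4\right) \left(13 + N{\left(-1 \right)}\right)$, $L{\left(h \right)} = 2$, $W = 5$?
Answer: $-142$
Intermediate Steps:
$G = -34$ ($G = -14 - \left(-2 + 4\right) \left(13 - 3\right) = -14 - 2 \cdot 10 = -14 - 20 = -34$)
$L{\left(W \right)} \left(G + M\right) = 2 \left(-34 - 37\right) = 2 \left(-71\right) = -142$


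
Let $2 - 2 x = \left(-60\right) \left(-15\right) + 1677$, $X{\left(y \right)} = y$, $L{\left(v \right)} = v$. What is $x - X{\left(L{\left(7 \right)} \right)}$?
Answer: $- \frac{2589}{2} \approx -1294.5$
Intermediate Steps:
$x = - \frac{2575}{2}$ ($x = 1 - \frac{\left(-60\right) \left(-15\right) + 1677}{2} = 1 - \frac{900 + 1677}{2} = 1 - \frac{2577}{2} = - \frac{2575}{2} \approx -1287.5$)
$x - X{\left(L{\left(7 \right)} \right)} = - \frac{2575}{2} - 7 = - \frac{2589}{2}$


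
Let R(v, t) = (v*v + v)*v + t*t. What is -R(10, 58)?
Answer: -4464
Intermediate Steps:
R(v, t) = t² + v*(v + v²) (R(v, t) = (v² + v)*v + t² = (v + v²)*v + t² = v*(v + v²) + t² = t² + v*(v + v²))
-R(10, 58) = -(58² + 10² + 10³) = -(3364 + 100 + 1000) = -1*4464 = -4464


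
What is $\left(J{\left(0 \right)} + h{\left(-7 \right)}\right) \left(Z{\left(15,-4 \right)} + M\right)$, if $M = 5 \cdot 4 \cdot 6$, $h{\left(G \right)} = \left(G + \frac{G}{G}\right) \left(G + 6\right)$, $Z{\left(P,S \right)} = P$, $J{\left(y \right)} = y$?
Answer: $810$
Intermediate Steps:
$h{\left(G \right)} = \left(1 + G\right) \left(6 + G\right)$ ($h{\left(G \right)} = \left(G + 1\right) \left(6 + G\right) = \left(1 + G\right) \left(6 + G\right)$)
$M = 120$ ($M = 20 \cdot 6 = 120$)
$\left(J{\left(0 \right)} + h{\left(-7 \right)}\right) \left(Z{\left(15,-4 \right)} + M\right) = \left(0 + \left(6 + \left(-7\right)^{2} + 7 \left(-7\right)\right)\right) \left(15 + 120\right) = \left(0 + \left(6 + 49 - 49\right)\right) 135 = \left(0 + 6\right) 135 = 6 \cdot 135 = 810$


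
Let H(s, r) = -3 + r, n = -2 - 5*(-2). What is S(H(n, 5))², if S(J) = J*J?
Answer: 16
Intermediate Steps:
n = 8 (n = -2 - 1*(-10) = -2 + 10 = 8)
S(J) = J²
S(H(n, 5))² = ((-3 + 5)²)² = (2²)² = 4² = 16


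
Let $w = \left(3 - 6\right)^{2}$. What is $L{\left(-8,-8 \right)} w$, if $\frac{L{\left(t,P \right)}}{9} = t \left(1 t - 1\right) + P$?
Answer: $5184$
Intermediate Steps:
$L{\left(t,P \right)} = 9 P + 9 t \left(-1 + t\right)$ ($L{\left(t,P \right)} = 9 \left(t \left(1 t - 1\right) + P\right) = 9 \left(t \left(t - 1\right) + P\right) = 9 \left(t \left(-1 + t\right) + P\right) = 9 \left(P + t \left(-1 + t\right)\right) = 9 P + 9 t \left(-1 + t\right)$)
$w = 9$ ($w = \left(-3\right)^{2} = 9$)
$L{\left(-8,-8 \right)} w = \left(\left(-9\right) \left(-8\right) + 9 \left(-8\right) + 9 \left(-8\right)^{2}\right) 9 = \left(72 - 72 + 9 \cdot 64\right) 9 = \left(72 - 72 + 576\right) 9 = 576 \cdot 9 = 5184$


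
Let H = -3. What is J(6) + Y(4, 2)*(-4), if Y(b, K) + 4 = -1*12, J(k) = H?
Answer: 61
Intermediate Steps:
J(k) = -3
Y(b, K) = -16 (Y(b, K) = -4 - 1*12 = -4 - 12 = -16)
J(6) + Y(4, 2)*(-4) = -3 - 16*(-4) = -3 + 64 = 61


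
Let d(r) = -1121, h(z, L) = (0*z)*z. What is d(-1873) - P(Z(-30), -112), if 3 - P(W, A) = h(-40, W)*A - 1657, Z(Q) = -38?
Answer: -2781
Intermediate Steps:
h(z, L) = 0 (h(z, L) = 0*z = 0)
P(W, A) = 1660 (P(W, A) = 3 - (0*A - 1657) = 3 - (0 - 1657) = 3 - 1*(-1657) = 3 + 1657 = 1660)
d(-1873) - P(Z(-30), -112) = -1121 - 1*1660 = -1121 - 1660 = -2781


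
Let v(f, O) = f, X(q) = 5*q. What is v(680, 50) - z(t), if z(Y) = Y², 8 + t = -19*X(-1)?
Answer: -6889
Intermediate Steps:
t = 87 (t = -8 - 95*(-1) = -8 - 19*(-5) = -8 + 95 = 87)
v(680, 50) - z(t) = 680 - 1*87² = 680 - 1*7569 = 680 - 7569 = -6889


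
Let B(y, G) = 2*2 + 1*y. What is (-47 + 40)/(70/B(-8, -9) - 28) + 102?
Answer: 1328/13 ≈ 102.15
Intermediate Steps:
B(y, G) = 4 + y
(-47 + 40)/(70/B(-8, -9) - 28) + 102 = (-47 + 40)/(70/(4 - 8) - 28) + 102 = -7/(70/(-4) - 28) + 102 = -7/(70*(-¼) - 28) + 102 = -7/(-35/2 - 28) + 102 = -7/(-91/2) + 102 = -2/91*(-7) + 102 = 2/13 + 102 = 1328/13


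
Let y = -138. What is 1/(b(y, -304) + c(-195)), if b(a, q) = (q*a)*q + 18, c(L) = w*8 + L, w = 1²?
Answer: -1/12753577 ≈ -7.8409e-8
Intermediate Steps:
w = 1
c(L) = 8 + L (c(L) = 1*8 + L = 8 + L)
b(a, q) = 18 + a*q² (b(a, q) = (a*q)*q + 18 = a*q² + 18 = 18 + a*q²)
1/(b(y, -304) + c(-195)) = 1/((18 - 138*(-304)²) + (8 - 195)) = 1/((18 - 138*92416) - 187) = 1/((18 - 12753408) - 187) = 1/(-12753390 - 187) = 1/(-12753577) = -1/12753577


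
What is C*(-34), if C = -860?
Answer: 29240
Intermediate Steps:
C*(-34) = -860*(-34) = 29240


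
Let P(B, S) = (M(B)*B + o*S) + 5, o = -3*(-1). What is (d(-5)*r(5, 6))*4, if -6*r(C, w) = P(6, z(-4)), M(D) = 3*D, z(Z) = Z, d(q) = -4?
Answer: 808/3 ≈ 269.33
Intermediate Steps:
o = 3
P(B, S) = 5 + 3*S + 3*B² (P(B, S) = ((3*B)*B + 3*S) + 5 = (3*B² + 3*S) + 5 = (3*S + 3*B²) + 5 = 5 + 3*S + 3*B²)
r(C, w) = -101/6 (r(C, w) = -(5 + 3*(-4) + 3*6²)/6 = -(5 - 12 + 3*36)/6 = -(5 - 12 + 108)/6 = -⅙*101 = -101/6)
(d(-5)*r(5, 6))*4 = -4*(-101/6)*4 = (202/3)*4 = 808/3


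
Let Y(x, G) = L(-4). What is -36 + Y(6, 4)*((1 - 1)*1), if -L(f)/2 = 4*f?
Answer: -36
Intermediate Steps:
L(f) = -8*f
Y(x, G) = 32 (Y(x, G) = -8*(-4) = 32)
-36 + Y(6, 4)*((1 - 1)*1) = -36 + 32*((1 - 1)*1) = -36 + 32*(0*1) = -36 + 32*0 = -36 + 0 = -36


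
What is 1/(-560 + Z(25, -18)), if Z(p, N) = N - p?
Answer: -1/603 ≈ -0.0016584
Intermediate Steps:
1/(-560 + Z(25, -18)) = 1/(-560 + (-18 - 1*25)) = 1/(-560 + (-18 - 25)) = 1/(-560 - 43) = 1/(-603) = -1/603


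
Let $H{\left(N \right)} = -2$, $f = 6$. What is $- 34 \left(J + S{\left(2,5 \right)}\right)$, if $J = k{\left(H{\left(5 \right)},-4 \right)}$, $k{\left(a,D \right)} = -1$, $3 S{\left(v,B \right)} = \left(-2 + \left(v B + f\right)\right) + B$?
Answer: $- \frac{544}{3} \approx -181.33$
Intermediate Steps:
$S{\left(v,B \right)} = \frac{4}{3} + \frac{B}{3} + \frac{B v}{3}$ ($S{\left(v,B \right)} = \frac{\left(-2 + \left(v B + 6\right)\right) + B}{3} = \frac{\left(-2 + \left(B v + 6\right)\right) + B}{3} = \frac{\left(-2 + \left(6 + B v\right)\right) + B}{3} = \frac{\left(4 + B v\right) + B}{3} = \frac{4 + B + B v}{3} = \frac{4}{3} + \frac{B}{3} + \frac{B v}{3}$)
$J = -1$
$- 34 \left(J + S{\left(2,5 \right)}\right) = - 34 \left(-1 + \left(\frac{4}{3} + \frac{1}{3} \cdot 5 + \frac{1}{3} \cdot 5 \cdot 2\right)\right) = - 34 \left(-1 + \left(\frac{4}{3} + \frac{5}{3} + \frac{10}{3}\right)\right) = - 34 \left(-1 + \frac{19}{3}\right) = \left(-34\right) \frac{16}{3} = - \frac{544}{3}$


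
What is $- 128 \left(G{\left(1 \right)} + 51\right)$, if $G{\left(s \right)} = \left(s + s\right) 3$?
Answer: $-7296$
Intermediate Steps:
$G{\left(s \right)} = 6 s$ ($G{\left(s \right)} = 2 s 3 = 6 s$)
$- 128 \left(G{\left(1 \right)} + 51\right) = - 128 \left(6 \cdot 1 + 51\right) = - 128 \left(6 + 51\right) = \left(-128\right) 57 = -7296$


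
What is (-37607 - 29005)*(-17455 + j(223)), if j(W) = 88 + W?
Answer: 1141996128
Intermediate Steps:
(-37607 - 29005)*(-17455 + j(223)) = (-37607 - 29005)*(-17455 + (88 + 223)) = -66612*(-17455 + 311) = -66612*(-17144) = 1141996128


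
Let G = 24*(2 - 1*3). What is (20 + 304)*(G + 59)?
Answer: 11340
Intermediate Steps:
G = -24 (G = 24*(2 - 3) = 24*(-1) = -24)
(20 + 304)*(G + 59) = (20 + 304)*(-24 + 59) = 324*35 = 11340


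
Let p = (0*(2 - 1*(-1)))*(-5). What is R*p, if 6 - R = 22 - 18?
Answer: 0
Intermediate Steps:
R = 2 (R = 6 - (22 - 18) = 6 - 1*4 = 6 - 4 = 2)
p = 0 (p = (0*(2 + 1))*(-5) = (0*3)*(-5) = 0*(-5) = 0)
R*p = 2*0 = 0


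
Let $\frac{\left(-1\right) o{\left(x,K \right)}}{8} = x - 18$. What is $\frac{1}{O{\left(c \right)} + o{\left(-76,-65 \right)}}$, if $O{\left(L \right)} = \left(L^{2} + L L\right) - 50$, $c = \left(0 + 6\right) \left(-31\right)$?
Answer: $\frac{1}{69894} \approx 1.4307 \cdot 10^{-5}$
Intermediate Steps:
$c = -186$ ($c = 6 \left(-31\right) = -186$)
$o{\left(x,K \right)} = 144 - 8 x$ ($o{\left(x,K \right)} = - 8 \left(x - 18\right) = - 8 \left(-18 + x\right) = 144 - 8 x$)
$O{\left(L \right)} = -50 + 2 L^{2}$ ($O{\left(L \right)} = \left(L^{2} + L^{2}\right) - 50 = 2 L^{2} - 50 = -50 + 2 L^{2}$)
$\frac{1}{O{\left(c \right)} + o{\left(-76,-65 \right)}} = \frac{1}{\left(-50 + 2 \left(-186\right)^{2}\right) + \left(144 - -608\right)} = \frac{1}{\left(-50 + 2 \cdot 34596\right) + \left(144 + 608\right)} = \frac{1}{\left(-50 + 69192\right) + 752} = \frac{1}{69142 + 752} = \frac{1}{69894}$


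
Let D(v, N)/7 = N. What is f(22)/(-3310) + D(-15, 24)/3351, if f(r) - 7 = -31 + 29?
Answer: 35955/739454 ≈ 0.048624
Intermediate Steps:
D(v, N) = 7*N
f(r) = 5 (f(r) = 7 + (-31 + 29) = 7 - 2 = 5)
f(22)/(-3310) + D(-15, 24)/3351 = 5/(-3310) + (7*24)/3351 = 5*(-1/3310) + 168*(1/3351) = -1/662 + 56/1117 = 35955/739454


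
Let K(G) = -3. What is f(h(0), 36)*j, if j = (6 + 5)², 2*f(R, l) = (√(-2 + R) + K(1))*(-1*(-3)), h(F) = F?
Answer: -1089/2 + 363*I*√2/2 ≈ -544.5 + 256.68*I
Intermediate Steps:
f(R, l) = -9/2 + 3*√(-2 + R)/2 (f(R, l) = ((√(-2 + R) - 3)*(-1*(-3)))/2 = ((-3 + √(-2 + R))*3)/2 = (-9 + 3*√(-2 + R))/2 = -9/2 + 3*√(-2 + R)/2)
j = 121 (j = 11² = 121)
f(h(0), 36)*j = (-9/2 + 3*√(-2 + 0)/2)*121 = (-9/2 + 3*√(-2)/2)*121 = (-9/2 + 3*(I*√2)/2)*121 = (-9/2 + 3*I*√2/2)*121 = -1089/2 + 363*I*√2/2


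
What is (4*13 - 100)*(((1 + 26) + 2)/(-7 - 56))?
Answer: 464/21 ≈ 22.095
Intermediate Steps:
(4*13 - 100)*(((1 + 26) + 2)/(-7 - 56)) = (52 - 100)*((27 + 2)/(-63)) = -1392*(-1)/63 = -48*(-29/63) = 464/21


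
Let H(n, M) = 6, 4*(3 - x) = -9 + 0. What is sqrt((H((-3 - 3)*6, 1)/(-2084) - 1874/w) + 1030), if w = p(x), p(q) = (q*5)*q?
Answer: sqrt(12166852339970)/109410 ≈ 31.881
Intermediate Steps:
x = 21/4 (x = 3 - (-9 + 0)/4 = 3 - 1/4*(-9) = 3 + 9/4 = 21/4 ≈ 5.2500)
p(q) = 5*q**2 (p(q) = (5*q)*q = 5*q**2)
w = 2205/16 (w = 5*(21/4)**2 = 5*(441/16) = 2205/16 ≈ 137.81)
sqrt((H((-3 - 3)*6, 1)/(-2084) - 1874/w) + 1030) = sqrt((6/(-2084) - 1874/2205/16) + 1030) = sqrt((6*(-1/2084) - 1874*16/2205) + 1030) = sqrt((-3/1042 - 29984/2205) + 1030) = sqrt(-31249943/2297610 + 1030) = sqrt(2335288357/2297610) = sqrt(12166852339970)/109410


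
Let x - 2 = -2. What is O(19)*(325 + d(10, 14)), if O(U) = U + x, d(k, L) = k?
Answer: 6365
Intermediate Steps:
x = 0 (x = 2 - 2 = 0)
O(U) = U (O(U) = U + 0 = U)
O(19)*(325 + d(10, 14)) = 19*(325 + 10) = 19*335 = 6365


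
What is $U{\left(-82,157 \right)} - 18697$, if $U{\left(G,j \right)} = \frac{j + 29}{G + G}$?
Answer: $- \frac{1533247}{82} \approx -18698.0$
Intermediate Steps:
$U{\left(G,j \right)} = \frac{29 + j}{2 G}$
$U{\left(-82,157 \right)} - 18697 = \frac{29 + 157}{2 \left(-82\right)} - 18697 = \frac{1}{2} \left(- \frac{1}{82}\right) 186 - 18697 = - \frac{93}{82} - 18697 = - \frac{1533247}{82}$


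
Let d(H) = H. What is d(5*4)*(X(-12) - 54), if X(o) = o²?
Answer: 1800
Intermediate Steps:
d(5*4)*(X(-12) - 54) = (5*4)*((-12)² - 54) = 20*(144 - 54) = 20*90 = 1800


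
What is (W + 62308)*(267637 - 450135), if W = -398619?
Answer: 61376084878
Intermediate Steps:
(W + 62308)*(267637 - 450135) = (-398619 + 62308)*(267637 - 450135) = -336311*(-182498) = 61376084878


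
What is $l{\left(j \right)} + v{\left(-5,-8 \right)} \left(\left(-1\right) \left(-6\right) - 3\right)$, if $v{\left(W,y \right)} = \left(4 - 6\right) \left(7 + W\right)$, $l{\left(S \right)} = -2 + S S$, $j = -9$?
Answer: $67$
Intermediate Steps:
$l{\left(S \right)} = -2 + S^{2}$
$v{\left(W,y \right)} = -14 - 2 W$ ($v{\left(W,y \right)} = - 2 \left(7 + W\right) = -14 - 2 W$)
$l{\left(j \right)} + v{\left(-5,-8 \right)} \left(\left(-1\right) \left(-6\right) - 3\right) = \left(-2 + \left(-9\right)^{2}\right) + \left(-14 - -10\right) \left(\left(-1\right) \left(-6\right) - 3\right) = \left(-2 + 81\right) + \left(-14 + 10\right) \left(6 - 3\right) = 79 - 12 = 67$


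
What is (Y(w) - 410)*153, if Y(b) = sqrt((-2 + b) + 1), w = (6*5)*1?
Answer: -62730 + 153*sqrt(29) ≈ -61906.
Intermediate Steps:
w = 30 (w = 30*1 = 30)
Y(b) = sqrt(-1 + b)
(Y(w) - 410)*153 = (sqrt(-1 + 30) - 410)*153 = (sqrt(29) - 410)*153 = (-410 + sqrt(29))*153 = -62730 + 153*sqrt(29)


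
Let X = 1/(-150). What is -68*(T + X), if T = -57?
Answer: 290734/75 ≈ 3876.5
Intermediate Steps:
X = -1/150 ≈ -0.0066667
-68*(T + X) = -68*(-57 - 1/150) = -68*(-8551/150) = 290734/75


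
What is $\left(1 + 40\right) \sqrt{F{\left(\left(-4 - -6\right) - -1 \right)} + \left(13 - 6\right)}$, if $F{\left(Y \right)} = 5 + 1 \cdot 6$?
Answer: $123 \sqrt{2} \approx 173.95$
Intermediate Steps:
$F{\left(Y \right)} = 11$ ($F{\left(Y \right)} = 5 + 6 = 11$)
$\left(1 + 40\right) \sqrt{F{\left(\left(-4 - -6\right) - -1 \right)} + \left(13 - 6\right)} = \left(1 + 40\right) \sqrt{11 + \left(13 - 6\right)} = 41 \sqrt{11 + \left(13 - 6\right)} = 41 \sqrt{11 + 7} = 41 \sqrt{18} = 41 \cdot 3 \sqrt{2} = 123 \sqrt{2}$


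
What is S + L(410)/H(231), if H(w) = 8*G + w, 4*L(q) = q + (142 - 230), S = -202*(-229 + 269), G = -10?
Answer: -2439999/302 ≈ -8079.5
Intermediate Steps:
S = -8080 (S = -202*40 = -8080)
L(q) = -22 + q/4 (L(q) = (q + (142 - 230))/4 = (q - 88)/4 = (-88 + q)/4 = -22 + q/4)
H(w) = -80 + w (H(w) = 8*(-10) + w = -80 + w)
S + L(410)/H(231) = -8080 + (-22 + (¼)*410)/(-80 + 231) = -8080 + (-22 + 205/2)/151 = -8080 + (161/2)*(1/151) = -8080 + 161/302 = -2439999/302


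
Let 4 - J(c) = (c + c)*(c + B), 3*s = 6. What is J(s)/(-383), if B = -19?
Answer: -72/383 ≈ -0.18799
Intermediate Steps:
s = 2 (s = (⅓)*6 = 2)
J(c) = 4 - 2*c*(-19 + c) (J(c) = 4 - (c + c)*(c - 19) = 4 - 2*c*(-19 + c))
J(s)/(-383) = (4 - 2*2² + 38*2)/(-383) = (4 - 2*4 + 76)*(-1/383) = (4 - 8 + 76)*(-1/383) = 72*(-1/383) = -72/383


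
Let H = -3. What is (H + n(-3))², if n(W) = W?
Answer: 36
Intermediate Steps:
(H + n(-3))² = (-3 - 3)² = (-6)² = 36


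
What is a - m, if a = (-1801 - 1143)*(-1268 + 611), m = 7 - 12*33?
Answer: 1934597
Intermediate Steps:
m = -389 (m = 7 - 396 = -389)
a = 1934208 (a = -2944*(-657) = 1934208)
a - m = 1934208 - 1*(-389) = 1934208 + 389 = 1934597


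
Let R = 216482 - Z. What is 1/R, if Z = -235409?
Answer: 1/451891 ≈ 2.2129e-6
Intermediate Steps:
R = 451891 (R = 216482 - 1*(-235409) = 216482 + 235409 = 451891)
1/R = 1/451891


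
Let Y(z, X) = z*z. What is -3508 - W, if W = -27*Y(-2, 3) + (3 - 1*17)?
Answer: -3386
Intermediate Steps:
Y(z, X) = z²
W = -122 (W = -27*(-2)² + (3 - 1*17) = -27*4 + (3 - 17) = -108 - 14 = -122)
-3508 - W = -3508 - 1*(-122) = -3508 + 122 = -3386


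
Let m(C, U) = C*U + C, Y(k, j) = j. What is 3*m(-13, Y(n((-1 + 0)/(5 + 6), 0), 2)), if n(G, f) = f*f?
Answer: -117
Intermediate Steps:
n(G, f) = f**2
m(C, U) = C + C*U
3*m(-13, Y(n((-1 + 0)/(5 + 6), 0), 2)) = 3*(-13*(1 + 2)) = 3*(-13*3) = 3*(-39) = -117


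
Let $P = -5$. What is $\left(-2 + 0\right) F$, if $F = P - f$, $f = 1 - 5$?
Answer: $2$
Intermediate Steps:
$f = -4$ ($f = 1 - 5 = -4$)
$F = -1$ ($F = -5 - -4 = -5 + 4 = -1$)
$\left(-2 + 0\right) F = \left(-2 + 0\right) \left(-1\right) = \left(-2\right) \left(-1\right) = 2$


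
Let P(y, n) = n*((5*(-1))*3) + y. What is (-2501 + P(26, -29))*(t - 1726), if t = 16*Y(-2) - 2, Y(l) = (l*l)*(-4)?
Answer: 4047360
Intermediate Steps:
Y(l) = -4*l² (Y(l) = l²*(-4) = -4*l²)
P(y, n) = y - 15*n (P(y, n) = n*(-5*3) + y = n*(-15) + y = -15*n + y = y - 15*n)
t = -258 (t = 16*(-4*(-2)²) - 2 = 16*(-4*4) - 2 = 16*(-16) - 2 = -256 - 2 = -258)
(-2501 + P(26, -29))*(t - 1726) = (-2501 + (26 - 15*(-29)))*(-258 - 1726) = (-2501 + (26 + 435))*(-1984) = (-2501 + 461)*(-1984) = -2040*(-1984) = 4047360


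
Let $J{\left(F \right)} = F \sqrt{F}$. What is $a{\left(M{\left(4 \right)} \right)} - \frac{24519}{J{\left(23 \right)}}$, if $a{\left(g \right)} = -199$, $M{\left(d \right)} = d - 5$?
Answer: $-199 - \frac{24519 \sqrt{23}}{529} \approx -421.29$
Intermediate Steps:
$M{\left(d \right)} = -5 + d$ ($M{\left(d \right)} = d - 5 = -5 + d$)
$J{\left(F \right)} = F^{\frac{3}{2}}$
$a{\left(M{\left(4 \right)} \right)} - \frac{24519}{J{\left(23 \right)}} = -199 - \frac{24519}{23^{\frac{3}{2}}} = -199 - \frac{24519}{23 \sqrt{23}} = -199 - 24519 \frac{\sqrt{23}}{529} = -199 - \frac{24519 \sqrt{23}}{529}$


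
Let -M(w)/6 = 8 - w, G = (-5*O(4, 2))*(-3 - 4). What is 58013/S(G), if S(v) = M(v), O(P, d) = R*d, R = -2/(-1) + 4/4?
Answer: 58013/1212 ≈ 47.865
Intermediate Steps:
R = 3 (R = -2*(-1) + 4*(¼) = 2 + 1 = 3)
O(P, d) = 3*d
G = 210 (G = (-15*2)*(-3 - 4) = -5*6*(-7) = -30*(-7) = 210)
M(w) = -48 + 6*w (M(w) = -6*(8 - w) = -48 + 6*w)
S(v) = -48 + 6*v
58013/S(G) = 58013/(-48 + 6*210) = 58013/(-48 + 1260) = 58013/1212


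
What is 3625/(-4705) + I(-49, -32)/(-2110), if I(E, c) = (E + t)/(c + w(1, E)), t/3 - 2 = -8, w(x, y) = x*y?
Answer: -123972797/160826310 ≈ -0.77085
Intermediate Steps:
t = -18 (t = 6 + 3*(-8) = 6 - 24 = -18)
I(E, c) = (-18 + E)/(E + c) (I(E, c) = (E - 18)/(c + 1*E) = (-18 + E)/(c + E) = (-18 + E)/(E + c))
3625/(-4705) + I(-49, -32)/(-2110) = 3625/(-4705) + ((-18 - 49)/(-49 - 32))/(-2110) = 3625*(-1/4705) + (-67/(-81))*(-1/2110) = -725/941 - 1/81*(-67)*(-1/2110) = -725/941 + (67/81)*(-1/2110) = -725/941 - 67/170910 = -123972797/160826310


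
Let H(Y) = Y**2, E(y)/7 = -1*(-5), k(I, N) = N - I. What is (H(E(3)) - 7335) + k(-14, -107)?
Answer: -6203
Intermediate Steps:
E(y) = 35 (E(y) = 7*(-1*(-5)) = 7*5 = 35)
(H(E(3)) - 7335) + k(-14, -107) = (35**2 - 7335) + (-107 - 1*(-14)) = (1225 - 7335) + (-107 + 14) = -6110 - 93 = -6203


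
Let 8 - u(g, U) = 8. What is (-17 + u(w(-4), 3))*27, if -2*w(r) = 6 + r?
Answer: -459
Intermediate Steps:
w(r) = -3 - r/2 (w(r) = -(6 + r)/2 = -3 - r/2)
u(g, U) = 0 (u(g, U) = 8 - 1*8 = 8 - 8 = 0)
(-17 + u(w(-4), 3))*27 = (-17 + 0)*27 = -17*27 = -459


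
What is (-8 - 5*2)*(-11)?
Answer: 198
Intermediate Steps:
(-8 - 5*2)*(-11) = (-8 - 10)*(-11) = -18*(-11) = 198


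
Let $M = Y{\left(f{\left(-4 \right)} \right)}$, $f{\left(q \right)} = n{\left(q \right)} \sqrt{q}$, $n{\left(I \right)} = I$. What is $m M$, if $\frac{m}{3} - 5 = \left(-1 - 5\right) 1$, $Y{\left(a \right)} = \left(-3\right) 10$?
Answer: $90$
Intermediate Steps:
$f{\left(q \right)} = q^{\frac{3}{2}}$ ($f{\left(q \right)} = q \sqrt{q} = q^{\frac{3}{2}}$)
$Y{\left(a \right)} = -30$
$M = -30$
$m = -3$ ($m = 15 + 3 \left(-1 - 5\right) 1 = 15 + 3 \left(\left(-6\right) 1\right) = 15 + 3 \left(-6\right) = 15 - 18 = -3$)
$m M = \left(-3\right) \left(-30\right) = 90$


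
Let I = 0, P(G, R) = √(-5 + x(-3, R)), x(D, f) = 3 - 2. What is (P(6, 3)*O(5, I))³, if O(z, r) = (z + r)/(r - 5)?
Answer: 8*I ≈ 8.0*I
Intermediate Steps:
x(D, f) = 1
P(G, R) = 2*I (P(G, R) = √(-5 + 1) = √(-4) = 2*I)
O(z, r) = (r + z)/(-5 + r)
(P(6, 3)*O(5, I))³ = ((2*I)*((0 + 5)/(-5 + 0)))³ = ((2*I)*(5/(-5)))³ = ((2*I)*(-⅕*5))³ = ((2*I)*(-1))³ = (-2*I)³ = 8*I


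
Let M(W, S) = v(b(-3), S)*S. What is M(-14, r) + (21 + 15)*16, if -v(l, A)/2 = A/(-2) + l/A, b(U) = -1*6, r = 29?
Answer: 1429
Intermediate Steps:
b(U) = -6
v(l, A) = A - 2*l/A (v(l, A) = -2*(A/(-2) + l/A) = -2*(A*(-½) + l/A) = -2*(-A/2 + l/A) = A - 2*l/A)
M(W, S) = S*(S + 12/S) (M(W, S) = (S - 2*(-6)/S)*S = (S + 12/S)*S = S*(S + 12/S))
M(-14, r) + (21 + 15)*16 = (12 + 29²) + (21 + 15)*16 = (12 + 841) + 36*16 = 853 + 576 = 1429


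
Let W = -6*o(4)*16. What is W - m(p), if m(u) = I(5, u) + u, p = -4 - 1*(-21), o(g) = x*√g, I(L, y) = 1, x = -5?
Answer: 942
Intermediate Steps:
o(g) = -5*√g
p = 17 (p = -4 + 21 = 17)
W = 960 (W = -(-30)*√4*16 = -(-30)*2*16 = -6*(-10)*16 = 60*16 = 960)
m(u) = 1 + u
W - m(p) = 960 - (1 + 17) = 960 - 1*18 = 960 - 18 = 942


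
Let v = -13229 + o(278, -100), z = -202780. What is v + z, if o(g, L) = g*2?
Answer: -215453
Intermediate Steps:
o(g, L) = 2*g
v = -12673 (v = -13229 + 2*278 = -13229 + 556 = -12673)
v + z = -12673 - 202780 = -215453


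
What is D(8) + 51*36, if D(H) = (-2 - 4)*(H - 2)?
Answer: 1800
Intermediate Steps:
D(H) = 12 - 6*H (D(H) = -6*(-2 + H) = 12 - 6*H)
D(8) + 51*36 = (12 - 6*8) + 51*36 = (12 - 48) + 1836 = -36 + 1836 = 1800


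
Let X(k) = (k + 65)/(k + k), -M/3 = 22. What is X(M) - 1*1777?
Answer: -234563/132 ≈ -1777.0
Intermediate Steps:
M = -66 (M = -3*22 = -66)
X(k) = (65 + k)/(2*k) (X(k) = (65 + k)/((2*k)) = (65 + k)*(1/(2*k)) = (65 + k)/(2*k))
X(M) - 1*1777 = (1/2)*(65 - 66)/(-66) - 1*1777 = (1/2)*(-1/66)*(-1) - 1777 = 1/132 - 1777 = -234563/132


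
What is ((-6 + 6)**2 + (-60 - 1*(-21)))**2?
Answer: 1521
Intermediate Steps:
((-6 + 6)**2 + (-60 - 1*(-21)))**2 = (0**2 + (-60 + 21))**2 = (0 - 39)**2 = (-39)**2 = 1521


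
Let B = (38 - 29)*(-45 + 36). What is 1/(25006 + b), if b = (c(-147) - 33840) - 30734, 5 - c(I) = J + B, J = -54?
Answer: -1/39428 ≈ -2.5363e-5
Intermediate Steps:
B = -81 (B = 9*(-9) = -81)
c(I) = 140 (c(I) = 5 - (-54 - 81) = 5 - 1*(-135) = 5 + 135 = 140)
b = -64434 (b = (140 - 33840) - 30734 = -33700 - 30734 = -64434)
1/(25006 + b) = 1/(25006 - 64434) = 1/(-39428) = -1/39428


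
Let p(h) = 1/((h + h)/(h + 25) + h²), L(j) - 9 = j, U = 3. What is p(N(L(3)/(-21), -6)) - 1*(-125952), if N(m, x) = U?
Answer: 16247822/129 ≈ 1.2595e+5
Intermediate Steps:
L(j) = 9 + j
N(m, x) = 3
p(h) = 1/(h² + 2*h/(25 + h)) (p(h) = 1/((2*h)/(25 + h) + h²) = 1/(2*h/(25 + h) + h²) = 1/(h² + 2*h/(25 + h)))
p(N(L(3)/(-21), -6)) - 1*(-125952) = (25 + 3)/(3*(2 + 3² + 25*3)) - 1*(-125952) = (⅓)*28/(2 + 9 + 75) + 125952 = (⅓)*28/86 + 125952 = (⅓)*(1/86)*28 + 125952 = 14/129 + 125952 = 16247822/129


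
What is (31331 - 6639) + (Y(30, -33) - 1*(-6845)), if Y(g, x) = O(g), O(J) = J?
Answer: 31567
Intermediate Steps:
Y(g, x) = g
(31331 - 6639) + (Y(30, -33) - 1*(-6845)) = (31331 - 6639) + (30 - 1*(-6845)) = 24692 + (30 + 6845) = 24692 + 6875 = 31567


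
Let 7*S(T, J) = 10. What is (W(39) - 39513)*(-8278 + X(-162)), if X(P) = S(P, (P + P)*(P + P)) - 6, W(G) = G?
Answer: 2288623572/7 ≈ 3.2695e+8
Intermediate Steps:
S(T, J) = 10/7 (S(T, J) = (⅐)*10 = 10/7)
X(P) = -32/7 (X(P) = 10/7 - 6 = -32/7)
(W(39) - 39513)*(-8278 + X(-162)) = (39 - 39513)*(-8278 - 32/7) = -39474*(-57978/7) = 2288623572/7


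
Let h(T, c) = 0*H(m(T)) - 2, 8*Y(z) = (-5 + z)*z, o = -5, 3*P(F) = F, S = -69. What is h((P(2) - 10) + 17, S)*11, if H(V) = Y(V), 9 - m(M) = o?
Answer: -22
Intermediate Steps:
P(F) = F/3
m(M) = 14 (m(M) = 9 - 1*(-5) = 9 + 5 = 14)
Y(z) = z*(-5 + z)/8 (Y(z) = ((-5 + z)*z)/8 = (z*(-5 + z))/8 = z*(-5 + z)/8)
H(V) = V*(-5 + V)/8
h(T, c) = -2 (h(T, c) = 0*((⅛)*14*(-5 + 14)) - 2 = 0*((⅛)*14*9) - 2 = 0*(63/4) - 2 = 0 - 2 = -2)
h((P(2) - 10) + 17, S)*11 = -2*11 = -22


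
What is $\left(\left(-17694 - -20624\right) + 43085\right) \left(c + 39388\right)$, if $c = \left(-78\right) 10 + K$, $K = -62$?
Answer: $1773694190$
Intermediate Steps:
$c = -842$ ($c = \left(-78\right) 10 - 62 = -780 - 62 = -842$)
$\left(\left(-17694 - -20624\right) + 43085\right) \left(c + 39388\right) = \left(\left(-17694 - -20624\right) + 43085\right) \left(-842 + 39388\right) = \left(\left(-17694 + 20624\right) + 43085\right) 38546 = \left(2930 + 43085\right) 38546 = 46015 \cdot 38546 = 1773694190$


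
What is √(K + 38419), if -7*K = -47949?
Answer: √2218174/7 ≈ 212.76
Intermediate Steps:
K = 47949/7 (K = -⅐*(-47949) = 47949/7 ≈ 6849.9)
√(K + 38419) = √(47949/7 + 38419) = √(316882/7) = √2218174/7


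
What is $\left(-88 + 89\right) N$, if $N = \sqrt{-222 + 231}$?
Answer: $3$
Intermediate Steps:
$N = 3$ ($N = \sqrt{9} = 3$)
$\left(-88 + 89\right) N = \left(-88 + 89\right) 3 = 1 \cdot 3 = 3$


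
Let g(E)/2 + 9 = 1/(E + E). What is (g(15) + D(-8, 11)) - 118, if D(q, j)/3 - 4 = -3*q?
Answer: -779/15 ≈ -51.933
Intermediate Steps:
g(E) = -18 + 1/E (g(E) = -18 + 2/(E + E) = -18 + 2/((2*E)) = -18 + 2*(1/(2*E)) = -18 + 1/E)
D(q, j) = 12 - 9*q (D(q, j) = 12 + 3*(-3*q) = 12 - 9*q)
(g(15) + D(-8, 11)) - 118 = ((-18 + 1/15) + (12 - 9*(-8))) - 118 = ((-18 + 1/15) + (12 + 72)) - 118 = (-269/15 + 84) - 118 = 991/15 - 118 = -779/15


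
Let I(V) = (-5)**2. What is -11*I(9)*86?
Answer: -23650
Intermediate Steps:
I(V) = 25
-11*I(9)*86 = -11*25*86 = -275*86 = -23650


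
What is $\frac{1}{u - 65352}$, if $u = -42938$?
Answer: $- \frac{1}{108290} \approx -9.2345 \cdot 10^{-6}$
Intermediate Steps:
$\frac{1}{u - 65352} = \frac{1}{-42938 - 65352} = \frac{1}{-108290} = - \frac{1}{108290}$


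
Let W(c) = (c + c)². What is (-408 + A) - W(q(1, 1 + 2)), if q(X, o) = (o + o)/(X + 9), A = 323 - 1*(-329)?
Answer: 6064/25 ≈ 242.56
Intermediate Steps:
A = 652 (A = 323 + 329 = 652)
q(X, o) = 2*o/(9 + X) (q(X, o) = (2*o)/(9 + X) = 2*o/(9 + X))
W(c) = 4*c² (W(c) = (2*c)² = 4*c²)
(-408 + A) - W(q(1, 1 + 2)) = (-408 + 652) - 4*(2*(1 + 2)/(9 + 1))² = 244 - 4*(2*3/10)² = 244 - 4*(2*3*(⅒))² = 244 - 4*(⅗)² = 244 - 4*9/25 = 244 - 1*36/25 = 244 - 36/25 = 6064/25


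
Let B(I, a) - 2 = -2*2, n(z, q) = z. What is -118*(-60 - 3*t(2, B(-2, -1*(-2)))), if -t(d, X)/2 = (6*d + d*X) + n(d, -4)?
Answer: 0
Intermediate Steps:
B(I, a) = -2 (B(I, a) = 2 - 2*2 = 2 - 4 = -2)
t(d, X) = -14*d - 2*X*d (t(d, X) = -2*((6*d + d*X) + d) = -2*((6*d + X*d) + d) = -2*(7*d + X*d) = -14*d - 2*X*d)
-118*(-60 - 3*t(2, B(-2, -1*(-2)))) = -118*(-60 - 6*2*(-7 - 1*(-2))) = -118*(-60 - 6*2*(-7 + 2)) = -118*(-60 - 6*2*(-5)) = -118*(-60 - 3*(-20)) = -118*(-60 + 60) = -118*0 = 0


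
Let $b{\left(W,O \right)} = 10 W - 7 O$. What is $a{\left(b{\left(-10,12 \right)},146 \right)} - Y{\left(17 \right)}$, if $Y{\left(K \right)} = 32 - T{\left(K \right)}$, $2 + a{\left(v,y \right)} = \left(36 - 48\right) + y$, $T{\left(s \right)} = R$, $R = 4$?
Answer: $104$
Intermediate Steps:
$b{\left(W,O \right)} = - 7 O + 10 W$
$T{\left(s \right)} = 4$
$a{\left(v,y \right)} = -14 + y$ ($a{\left(v,y \right)} = -2 + \left(\left(36 - 48\right) + y\right) = -2 + \left(-12 + y\right) = -14 + y$)
$Y{\left(K \right)} = 28$ ($Y{\left(K \right)} = 32 - 4 = 28$)
$a{\left(b{\left(-10,12 \right)},146 \right)} - Y{\left(17 \right)} = \left(-14 + 146\right) - 28 = 132 - 28 = 104$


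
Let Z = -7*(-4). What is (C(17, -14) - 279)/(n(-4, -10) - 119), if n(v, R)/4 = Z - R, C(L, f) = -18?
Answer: -9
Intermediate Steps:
Z = 28
n(v, R) = 112 - 4*R (n(v, R) = 4*(28 - R) = 112 - 4*R)
(C(17, -14) - 279)/(n(-4, -10) - 119) = (-18 - 279)/((112 - 4*(-10)) - 119) = -297/((112 + 40) - 119) = -297/(152 - 119) = -297/33 = -297*1/33 = -9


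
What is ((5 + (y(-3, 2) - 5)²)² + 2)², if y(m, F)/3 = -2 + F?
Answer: 813604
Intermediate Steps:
y(m, F) = -6 + 3*F (y(m, F) = 3*(-2 + F) = -6 + 3*F)
((5 + (y(-3, 2) - 5)²)² + 2)² = ((5 + ((-6 + 3*2) - 5)²)² + 2)² = ((5 + ((-6 + 6) - 5)²)² + 2)² = ((5 + (0 - 5)²)² + 2)² = ((5 + (-5)²)² + 2)² = ((5 + 25)² + 2)² = (30² + 2)² = (900 + 2)² = 902² = 813604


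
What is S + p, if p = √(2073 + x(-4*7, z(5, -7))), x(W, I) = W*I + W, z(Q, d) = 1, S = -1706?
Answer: -1706 + √2017 ≈ -1661.1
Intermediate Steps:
x(W, I) = W + I*W (x(W, I) = I*W + W = W + I*W)
p = √2017 (p = √(2073 + (-4*7)*(1 + 1)) = √(2073 - 28*2) = √(2073 - 56) = √2017 ≈ 44.911)
S + p = -1706 + √2017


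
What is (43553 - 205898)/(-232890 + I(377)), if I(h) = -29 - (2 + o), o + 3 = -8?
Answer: 32469/46582 ≈ 0.69703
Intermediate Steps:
o = -11 (o = -3 - 8 = -11)
I(h) = -20 (I(h) = -29 - (2 - 11) = -29 - (-9) = -29 - 1*(-9) = -29 + 9 = -20)
(43553 - 205898)/(-232890 + I(377)) = (43553 - 205898)/(-232890 - 20) = -162345/(-232910) = -162345*(-1/232910) = 32469/46582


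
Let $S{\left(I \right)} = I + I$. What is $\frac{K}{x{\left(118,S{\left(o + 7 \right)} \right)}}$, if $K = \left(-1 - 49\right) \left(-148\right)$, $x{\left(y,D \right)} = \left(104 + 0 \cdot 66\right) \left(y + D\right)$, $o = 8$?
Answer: $\frac{25}{52} \approx 0.48077$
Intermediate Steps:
$S{\left(I \right)} = 2 I$
$x{\left(y,D \right)} = 104 D + 104 y$ ($x{\left(y,D \right)} = \left(104 + 0\right) \left(D + y\right) = 104 \left(D + y\right) = 104 D + 104 y$)
$K = 7400$ ($K = \left(-50\right) \left(-148\right) = 7400$)
$\frac{K}{x{\left(118,S{\left(o + 7 \right)} \right)}} = \frac{7400}{104 \cdot 2 \left(8 + 7\right) + 104 \cdot 118} = \frac{7400}{104 \cdot 2 \cdot 15 + 12272} = \frac{7400}{104 \cdot 30 + 12272} = \frac{7400}{3120 + 12272} = \frac{7400}{15392} = 7400 \cdot \frac{1}{15392} = \frac{25}{52}$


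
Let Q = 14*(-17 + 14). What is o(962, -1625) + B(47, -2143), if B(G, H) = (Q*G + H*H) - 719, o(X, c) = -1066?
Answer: 4588690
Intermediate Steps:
Q = -42 (Q = 14*(-3) = -42)
B(G, H) = -719 + H² - 42*G (B(G, H) = (-42*G + H*H) - 719 = (-42*G + H²) - 719 = (H² - 42*G) - 719 = -719 + H² - 42*G)
o(962, -1625) + B(47, -2143) = -1066 + (-719 + (-2143)² - 42*47) = -1066 + (-719 + 4592449 - 1974) = -1066 + 4589756 = 4588690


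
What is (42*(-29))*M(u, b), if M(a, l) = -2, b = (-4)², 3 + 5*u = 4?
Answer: 2436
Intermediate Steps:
u = ⅕ (u = -⅗ + (⅕)*4 = -⅗ + ⅘ = ⅕ ≈ 0.20000)
b = 16
(42*(-29))*M(u, b) = (42*(-29))*(-2) = -1218*(-2) = 2436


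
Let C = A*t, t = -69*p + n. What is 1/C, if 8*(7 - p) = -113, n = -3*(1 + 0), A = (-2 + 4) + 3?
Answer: -8/58425 ≈ -0.00013693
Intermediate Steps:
A = 5 (A = 2 + 3 = 5)
n = -3 (n = -3*1 = -3)
p = 169/8 (p = 7 - ⅛*(-113) = 7 + 113/8 = 169/8 ≈ 21.125)
t = -11685/8 (t = -69*169/8 - 3 = -11661/8 - 3 = -11685/8 ≈ -1460.6)
C = -58425/8 (C = 5*(-11685/8) = -58425/8 ≈ -7303.1)
1/C = 1/(-58425/8) = -8/58425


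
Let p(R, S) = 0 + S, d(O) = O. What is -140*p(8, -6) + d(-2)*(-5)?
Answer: 850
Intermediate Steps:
p(R, S) = S
-140*p(8, -6) + d(-2)*(-5) = -140*(-6) - 2*(-5) = 840 + 10 = 850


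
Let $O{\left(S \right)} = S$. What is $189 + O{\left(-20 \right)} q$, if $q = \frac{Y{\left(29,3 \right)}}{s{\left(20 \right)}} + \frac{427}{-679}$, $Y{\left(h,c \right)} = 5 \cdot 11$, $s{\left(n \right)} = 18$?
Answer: $\frac{122627}{873} \approx 140.47$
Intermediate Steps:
$Y{\left(h,c \right)} = 55$
$q = \frac{4237}{1746}$ ($q = \frac{55}{18} + \frac{427}{-679} = 55 \cdot \frac{1}{18} + 427 \left(- \frac{1}{679}\right) = \frac{55}{18} - \frac{61}{97} = \frac{4237}{1746} \approx 2.4267$)
$189 + O{\left(-20 \right)} q = 189 - \frac{42370}{873} = \frac{122627}{873}$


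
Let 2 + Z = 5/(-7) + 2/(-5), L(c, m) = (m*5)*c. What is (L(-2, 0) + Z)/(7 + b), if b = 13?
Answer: -109/700 ≈ -0.15571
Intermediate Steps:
L(c, m) = 5*c*m (L(c, m) = (5*m)*c = 5*c*m)
Z = -109/35 (Z = -2 + (5/(-7) + 2/(-5)) = -2 + (5*(-⅐) + 2*(-⅕)) = -2 + (-5/7 - ⅖) = -2 - 39/35 = -109/35 ≈ -3.1143)
(L(-2, 0) + Z)/(7 + b) = (5*(-2)*0 - 109/35)/(7 + 13) = (0 - 109/35)/20 = (1/20)*(-109/35) = -109/700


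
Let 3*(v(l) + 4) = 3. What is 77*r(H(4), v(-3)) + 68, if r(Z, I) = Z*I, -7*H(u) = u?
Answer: 200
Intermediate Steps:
H(u) = -u/7
v(l) = -3 (v(l) = -4 + (1/3)*3 = -4 + 1 = -3)
r(Z, I) = I*Z
77*r(H(4), v(-3)) + 68 = 77*(-(-3)*4/7) + 68 = 77*(-3*(-4/7)) + 68 = 77*(12/7) + 68 = 132 + 68 = 200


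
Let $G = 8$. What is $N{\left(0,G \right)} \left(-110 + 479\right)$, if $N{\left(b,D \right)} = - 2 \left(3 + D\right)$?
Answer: $-8118$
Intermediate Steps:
$N{\left(b,D \right)} = -6 - 2 D$
$N{\left(0,G \right)} \left(-110 + 479\right) = \left(-6 - 16\right) \left(-110 + 479\right) = \left(-6 - 16\right) 369 = \left(-22\right) 369 = -8118$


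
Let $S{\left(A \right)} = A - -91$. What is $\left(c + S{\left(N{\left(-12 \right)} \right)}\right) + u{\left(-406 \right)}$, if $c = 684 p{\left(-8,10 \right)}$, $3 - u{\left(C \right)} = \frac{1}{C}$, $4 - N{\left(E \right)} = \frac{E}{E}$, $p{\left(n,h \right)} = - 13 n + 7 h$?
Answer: $\frac{48359879}{406} \approx 1.1911 \cdot 10^{5}$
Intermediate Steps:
$N{\left(E \right)} = 3$ ($N{\left(E \right)} = 4 - \frac{E}{E} = 4 - 1 = 3$)
$S{\left(A \right)} = 91 + A$ ($S{\left(A \right)} = A + 91 = 91 + A$)
$u{\left(C \right)} = 3 - \frac{1}{C}$
$c = 119016$ ($c = 684 \left(\left(-13\right) \left(-8\right) + 7 \cdot 10\right) = 684 \left(104 + 70\right) = 684 \cdot 174 = 119016$)
$\left(c + S{\left(N{\left(-12 \right)} \right)}\right) + u{\left(-406 \right)} = \left(119016 + \left(91 + 3\right)\right) + \left(3 - \frac{1}{-406}\right) = \left(119016 + 94\right) + \left(3 - - \frac{1}{406}\right) = 119110 + \left(3 + \frac{1}{406}\right) = 119110 + \frac{1219}{406} = \frac{48359879}{406}$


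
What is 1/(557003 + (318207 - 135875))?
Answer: 1/739335 ≈ 1.3526e-6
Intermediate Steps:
1/(557003 + (318207 - 135875)) = 1/(557003 + 182332) = 1/739335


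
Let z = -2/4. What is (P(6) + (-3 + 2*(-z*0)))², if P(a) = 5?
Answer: 4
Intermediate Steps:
z = -½ (z = -2*¼ = -½ ≈ -0.50000)
(P(6) + (-3 + 2*(-z*0)))² = (5 + (-3 + 2*(-1*(-½)*0)))² = (5 + (-3 + 2*((½)*0)))² = (5 + (-3 + 2*0))² = (5 + (-3 + 0))² = (5 - 3)² = 2² = 4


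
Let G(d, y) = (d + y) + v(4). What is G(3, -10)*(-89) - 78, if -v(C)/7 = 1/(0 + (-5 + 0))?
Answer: 2102/5 ≈ 420.40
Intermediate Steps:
v(C) = 7/5 (v(C) = -7/(0 + (-5 + 0)) = -7/(0 - 5) = -7/(-5) = -7*(-⅕) = 7/5)
G(d, y) = 7/5 + d + y (G(d, y) = (d + y) + 7/5 = 7/5 + d + y)
G(3, -10)*(-89) - 78 = (7/5 + 3 - 10)*(-89) - 78 = -28/5*(-89) - 78 = 2492/5 - 78 = 2102/5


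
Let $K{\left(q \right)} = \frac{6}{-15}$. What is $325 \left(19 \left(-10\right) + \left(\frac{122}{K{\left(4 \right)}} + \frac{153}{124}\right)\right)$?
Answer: $- \frac{19898775}{124} \approx -1.6047 \cdot 10^{5}$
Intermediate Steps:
$K{\left(q \right)} = - \frac{2}{5}$ ($K{\left(q \right)} = 6 \left(- \frac{1}{15}\right) = - \frac{2}{5}$)
$325 \left(19 \left(-10\right) + \left(\frac{122}{K{\left(4 \right)}} + \frac{153}{124}\right)\right) = 325 \left(19 \left(-10\right) + \left(\frac{122}{- \frac{2}{5}} + \frac{153}{124}\right)\right) = 325 \left(-190 + \left(122 \left(- \frac{5}{2}\right) + 153 \cdot \frac{1}{124}\right)\right) = 325 \left(-190 + \left(-305 + \frac{153}{124}\right)\right) = 325 \left(-190 - \frac{37667}{124}\right) = 325 \left(- \frac{61227}{124}\right) = - \frac{19898775}{124}$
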